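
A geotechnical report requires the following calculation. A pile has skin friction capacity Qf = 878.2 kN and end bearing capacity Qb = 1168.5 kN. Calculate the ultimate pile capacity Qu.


Using Qu = Qf + Qb
Qu = 878.2 + 1168.5
Qu = 2046.7 kN


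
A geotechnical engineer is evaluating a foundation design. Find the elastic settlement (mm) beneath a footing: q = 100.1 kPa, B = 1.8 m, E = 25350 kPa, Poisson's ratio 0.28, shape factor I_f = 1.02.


Using Se = q * B * (1 - nu^2) * I_f / E
1 - nu^2 = 1 - 0.28^2 = 0.9216
Se = 100.1 * 1.8 * 0.9216 * 1.02 / 25350
Se = 0.006681 m
Convert to mm: Se = 0.006681 * 1000 = 6.681 mm


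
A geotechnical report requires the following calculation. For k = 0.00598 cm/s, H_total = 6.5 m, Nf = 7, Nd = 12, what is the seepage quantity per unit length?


Result: 0.0002267 m^3/s per m

Derivation:
Convert k to m/s for unit consistency with H:
k = 0.00598 cm/s = 0.00598 / 100 m/s = 5.98e-05 m/s
Using q = k * H * Nf / Nd
Nf / Nd = 7 / 12 = 0.5833
q = 5.98e-05 * 6.5 * 0.5833
q = 0.0002267 m^3/s per m


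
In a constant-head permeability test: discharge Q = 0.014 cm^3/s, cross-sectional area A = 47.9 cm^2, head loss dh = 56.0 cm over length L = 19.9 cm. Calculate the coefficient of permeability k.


Compute hydraulic gradient:
i = dh / L = 56.0 / 19.9 = 2.81407
Then apply Darcy's law:
k = Q / (A * i)
k = 0.014 / (47.9 * 2.81407)
k = 0.014 / 134.794
k = 0.000104 cm/s


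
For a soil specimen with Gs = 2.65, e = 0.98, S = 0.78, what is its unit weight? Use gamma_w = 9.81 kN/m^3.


Result: 16.917 kN/m^3

Derivation:
Using gamma = gamma_w * (Gs + S*e) / (1 + e)
Numerator: Gs + S*e = 2.65 + 0.78*0.98 = 3.4144
Denominator: 1 + e = 1 + 0.98 = 1.98
gamma = 9.81 * 3.4144 / 1.98
gamma = 16.917 kN/m^3


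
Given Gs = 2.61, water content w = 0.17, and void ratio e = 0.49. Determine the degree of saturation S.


Using S = Gs * w / e
S = 2.61 * 0.17 / 0.49
S = 0.9055


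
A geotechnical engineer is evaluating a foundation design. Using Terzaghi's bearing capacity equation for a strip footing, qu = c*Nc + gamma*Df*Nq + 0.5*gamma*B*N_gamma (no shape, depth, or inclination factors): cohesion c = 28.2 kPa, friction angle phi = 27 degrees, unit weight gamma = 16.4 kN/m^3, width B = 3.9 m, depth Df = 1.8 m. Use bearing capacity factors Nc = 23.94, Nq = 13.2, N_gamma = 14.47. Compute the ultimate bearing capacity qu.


Compute qu = c*Nc + gamma*Df*Nq + 0.5*gamma*B*N_gamma
Term 1: 28.2 * 23.94 = 675.108
Term 2: 16.4 * 1.8 * 13.2 = 389.664
Term 3: 0.5 * 16.4 * 3.9 * 14.47 = 462.7506
qu = 675.108 + 389.664 + 462.7506
qu = 1527.52 kPa


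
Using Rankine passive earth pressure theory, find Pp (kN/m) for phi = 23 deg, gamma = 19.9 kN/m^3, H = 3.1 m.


Result: 218.26 kN/m

Derivation:
Compute passive earth pressure coefficient:
Kp = tan^2(45 + phi/2) = tan^2(56.5) = 2.282623
Compute passive force:
Pp = 0.5 * Kp * gamma * H^2
Pp = 0.5 * 2.282623 * 19.9 * 3.1^2
Pp = 218.26 kN/m


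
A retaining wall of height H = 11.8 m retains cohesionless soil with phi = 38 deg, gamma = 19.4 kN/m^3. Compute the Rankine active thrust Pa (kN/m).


Result: 321.29 kN/m

Derivation:
Compute active earth pressure coefficient:
Ka = tan^2(45 - phi/2) = tan^2(26.0) = 0.237883
Compute active force:
Pa = 0.5 * Ka * gamma * H^2
Pa = 0.5 * 0.237883 * 19.4 * 11.8^2
Pa = 321.29 kN/m


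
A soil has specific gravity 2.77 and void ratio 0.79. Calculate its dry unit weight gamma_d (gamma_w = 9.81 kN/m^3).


Using gamma_d = Gs * gamma_w / (1 + e)
gamma_d = 2.77 * 9.81 / (1 + 0.79)
gamma_d = 2.77 * 9.81 / 1.79
gamma_d = 15.181 kN/m^3


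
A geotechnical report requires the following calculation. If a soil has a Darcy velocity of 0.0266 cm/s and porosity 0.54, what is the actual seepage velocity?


Using v_s = v_d / n
v_s = 0.0266 / 0.54
v_s = 0.04926 cm/s


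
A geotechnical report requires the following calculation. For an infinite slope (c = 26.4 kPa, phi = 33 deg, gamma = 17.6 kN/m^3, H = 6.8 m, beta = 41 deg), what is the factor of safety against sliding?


Using Fs = c / (gamma*H*sin(beta)*cos(beta)) + tan(phi)/tan(beta)
Cohesion contribution = 26.4 / (17.6*6.8*sin(41)*cos(41))
Cohesion contribution = 0.445512
Friction contribution = tan(33)/tan(41) = 0.747058
Fs = 0.445512 + 0.747058
Fs = 1.193


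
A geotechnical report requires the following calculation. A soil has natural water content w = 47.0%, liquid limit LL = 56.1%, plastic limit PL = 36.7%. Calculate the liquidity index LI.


Result: 0.531

Derivation:
First compute the plasticity index:
PI = LL - PL = 56.1 - 36.7 = 19.4
Then compute the liquidity index:
LI = (w - PL) / PI
LI = (47.0 - 36.7) / 19.4
LI = 0.531


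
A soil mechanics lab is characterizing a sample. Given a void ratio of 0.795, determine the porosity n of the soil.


Using the relation n = e / (1 + e)
n = 0.795 / (1 + 0.795)
n = 0.795 / 1.795
n = 0.4429


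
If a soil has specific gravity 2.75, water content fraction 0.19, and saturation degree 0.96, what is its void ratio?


Result: 0.5443

Derivation:
Using the relation e = Gs * w / S
e = 2.75 * 0.19 / 0.96
e = 0.5443


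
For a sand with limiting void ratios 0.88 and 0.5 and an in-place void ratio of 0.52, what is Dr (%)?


Result: 94.74 %

Derivation:
Using Dr = (e_max - e) / (e_max - e_min) * 100
e_max - e = 0.88 - 0.52 = 0.36
e_max - e_min = 0.88 - 0.5 = 0.38
Dr = 0.36 / 0.38 * 100
Dr = 94.74 %


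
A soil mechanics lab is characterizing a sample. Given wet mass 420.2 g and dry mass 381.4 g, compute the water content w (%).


Using w = (m_wet - m_dry) / m_dry * 100
m_wet - m_dry = 420.2 - 381.4 = 38.8 g
w = 38.8 / 381.4 * 100
w = 10.17 %


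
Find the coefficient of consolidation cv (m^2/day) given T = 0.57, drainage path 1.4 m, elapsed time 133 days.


Result: 0.0084 m^2/day

Derivation:
Using cv = T * H_dr^2 / t
H_dr^2 = 1.4^2 = 1.96
cv = 0.57 * 1.96 / 133
cv = 0.0084 m^2/day


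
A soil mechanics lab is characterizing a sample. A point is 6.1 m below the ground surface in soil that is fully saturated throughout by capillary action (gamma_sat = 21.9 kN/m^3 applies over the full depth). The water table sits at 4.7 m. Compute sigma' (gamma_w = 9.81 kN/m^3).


Total stress = gamma_sat * depth
sigma = 21.9 * 6.1 = 133.59 kPa
Pore water pressure u = gamma_w * (depth - d_wt)
u = 9.81 * (6.1 - 4.7) = 13.734 kPa
Effective stress = sigma - u
sigma' = 133.59 - 13.734 = 119.86 kPa


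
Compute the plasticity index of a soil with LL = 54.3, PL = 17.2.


Using PI = LL - PL
PI = 54.3 - 17.2
PI = 37.1


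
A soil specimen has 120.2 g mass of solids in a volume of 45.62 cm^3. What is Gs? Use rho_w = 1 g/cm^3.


Result: 2.635

Derivation:
Using Gs = m_s / (V_s * rho_w)
Since rho_w = 1 g/cm^3:
Gs = 120.2 / 45.62
Gs = 2.635


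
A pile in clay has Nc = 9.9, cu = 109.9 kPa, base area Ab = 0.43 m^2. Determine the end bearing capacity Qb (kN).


Result: 467.84 kN

Derivation:
Using Qb = Nc * cu * Ab
Qb = 9.9 * 109.9 * 0.43
Qb = 467.84 kN


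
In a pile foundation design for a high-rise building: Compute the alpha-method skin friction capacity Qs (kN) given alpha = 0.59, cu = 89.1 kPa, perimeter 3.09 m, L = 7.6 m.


Using Qs = alpha * cu * perimeter * L
Qs = 0.59 * 89.1 * 3.09 * 7.6
Qs = 1234.53 kN


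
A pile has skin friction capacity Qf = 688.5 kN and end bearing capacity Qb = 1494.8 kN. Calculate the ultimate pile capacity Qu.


Result: 2183.3 kN

Derivation:
Using Qu = Qf + Qb
Qu = 688.5 + 1494.8
Qu = 2183.3 kN


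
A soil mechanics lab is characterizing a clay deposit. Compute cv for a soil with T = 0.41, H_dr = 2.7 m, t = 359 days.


Using cv = T * H_dr^2 / t
H_dr^2 = 2.7^2 = 7.29
cv = 0.41 * 7.29 / 359
cv = 0.00833 m^2/day


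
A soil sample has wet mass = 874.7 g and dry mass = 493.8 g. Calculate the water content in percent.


Result: 77.14 %

Derivation:
Using w = (m_wet - m_dry) / m_dry * 100
m_wet - m_dry = 874.7 - 493.8 = 380.9 g
w = 380.9 / 493.8 * 100
w = 77.14 %


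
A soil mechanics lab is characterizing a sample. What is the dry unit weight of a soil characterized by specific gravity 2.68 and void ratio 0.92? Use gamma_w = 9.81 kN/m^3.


Using gamma_d = Gs * gamma_w / (1 + e)
gamma_d = 2.68 * 9.81 / (1 + 0.92)
gamma_d = 2.68 * 9.81 / 1.92
gamma_d = 13.693 kN/m^3


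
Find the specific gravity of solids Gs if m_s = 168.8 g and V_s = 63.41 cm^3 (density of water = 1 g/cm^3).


Result: 2.662

Derivation:
Using Gs = m_s / (V_s * rho_w)
Since rho_w = 1 g/cm^3:
Gs = 168.8 / 63.41
Gs = 2.662


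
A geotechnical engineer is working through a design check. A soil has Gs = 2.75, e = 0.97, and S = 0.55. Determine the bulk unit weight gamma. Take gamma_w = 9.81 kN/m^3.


Result: 16.351 kN/m^3

Derivation:
Using gamma = gamma_w * (Gs + S*e) / (1 + e)
Numerator: Gs + S*e = 2.75 + 0.55*0.97 = 3.2835
Denominator: 1 + e = 1 + 0.97 = 1.97
gamma = 9.81 * 3.2835 / 1.97
gamma = 16.351 kN/m^3


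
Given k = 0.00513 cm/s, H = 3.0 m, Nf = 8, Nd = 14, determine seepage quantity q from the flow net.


Convert k to m/s for unit consistency with H:
k = 0.00513 cm/s = 0.00513 / 100 m/s = 5.13e-05 m/s
Using q = k * H * Nf / Nd
Nf / Nd = 8 / 14 = 0.5714
q = 5.13e-05 * 3.0 * 0.5714
q = 8.794e-05 m^3/s per m


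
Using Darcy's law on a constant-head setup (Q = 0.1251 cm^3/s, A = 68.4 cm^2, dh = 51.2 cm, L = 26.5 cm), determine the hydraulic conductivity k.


Result: 0.000947 cm/s

Derivation:
Compute hydraulic gradient:
i = dh / L = 51.2 / 26.5 = 1.93208
Then apply Darcy's law:
k = Q / (A * i)
k = 0.1251 / (68.4 * 1.93208)
k = 0.1251 / 132.154
k = 0.000947 cm/s


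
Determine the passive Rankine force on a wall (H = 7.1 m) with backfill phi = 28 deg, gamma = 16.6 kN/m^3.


Result: 1158.9 kN/m

Derivation:
Compute passive earth pressure coefficient:
Kp = tan^2(45 + phi/2) = tan^2(59.0) = 2.769826
Compute passive force:
Pp = 0.5 * Kp * gamma * H^2
Pp = 0.5 * 2.769826 * 16.6 * 7.1^2
Pp = 1158.9 kN/m


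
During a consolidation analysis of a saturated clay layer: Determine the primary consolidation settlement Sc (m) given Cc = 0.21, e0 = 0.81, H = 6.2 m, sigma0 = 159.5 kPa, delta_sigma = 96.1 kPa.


Using Sc = Cc * H / (1 + e0) * log10((sigma0 + delta_sigma) / sigma0)
Stress ratio = (159.5 + 96.1) / 159.5 = 1.60251
log10(1.60251) = 0.2048
Cc * H / (1 + e0) = 0.21 * 6.2 / (1 + 0.81) = 0.719337
Sc = 0.719337 * 0.2048
Sc = 0.1473 m


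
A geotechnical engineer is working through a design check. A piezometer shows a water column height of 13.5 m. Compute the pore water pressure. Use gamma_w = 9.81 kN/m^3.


Using u = gamma_w * h_w
u = 9.81 * 13.5
u = 132.44 kPa


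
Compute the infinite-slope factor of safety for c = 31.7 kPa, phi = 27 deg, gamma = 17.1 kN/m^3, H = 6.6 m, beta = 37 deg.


Using Fs = c / (gamma*H*sin(beta)*cos(beta)) + tan(phi)/tan(beta)
Cohesion contribution = 31.7 / (17.1*6.6*sin(37)*cos(37))
Cohesion contribution = 0.584396
Friction contribution = tan(27)/tan(37) = 0.676163
Fs = 0.584396 + 0.676163
Fs = 1.261


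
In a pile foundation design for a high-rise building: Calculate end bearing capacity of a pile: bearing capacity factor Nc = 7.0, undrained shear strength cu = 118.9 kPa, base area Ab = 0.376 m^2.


Using Qb = Nc * cu * Ab
Qb = 7.0 * 118.9 * 0.376
Qb = 312.94 kN


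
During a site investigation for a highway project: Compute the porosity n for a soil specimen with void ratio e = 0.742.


Using the relation n = e / (1 + e)
n = 0.742 / (1 + 0.742)
n = 0.742 / 1.742
n = 0.4259


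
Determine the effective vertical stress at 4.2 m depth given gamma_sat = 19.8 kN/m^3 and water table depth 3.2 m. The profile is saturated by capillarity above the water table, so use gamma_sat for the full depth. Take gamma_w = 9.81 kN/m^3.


Total stress = gamma_sat * depth
sigma = 19.8 * 4.2 = 83.16 kPa
Pore water pressure u = gamma_w * (depth - d_wt)
u = 9.81 * (4.2 - 3.2) = 9.81 kPa
Effective stress = sigma - u
sigma' = 83.16 - 9.81 = 73.35 kPa


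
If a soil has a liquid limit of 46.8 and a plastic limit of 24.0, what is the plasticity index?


Using PI = LL - PL
PI = 46.8 - 24.0
PI = 22.8


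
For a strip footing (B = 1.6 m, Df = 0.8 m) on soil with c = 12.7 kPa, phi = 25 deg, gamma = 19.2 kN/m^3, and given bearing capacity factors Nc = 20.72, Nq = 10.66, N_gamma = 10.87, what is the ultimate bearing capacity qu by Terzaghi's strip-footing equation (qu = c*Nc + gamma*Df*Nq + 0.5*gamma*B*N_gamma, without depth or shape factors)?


Result: 593.84 kPa

Derivation:
Compute qu = c*Nc + gamma*Df*Nq + 0.5*gamma*B*N_gamma
Term 1: 12.7 * 20.72 = 263.144
Term 2: 19.2 * 0.8 * 10.66 = 163.7376
Term 3: 0.5 * 19.2 * 1.6 * 10.87 = 166.9632
qu = 263.144 + 163.7376 + 166.9632
qu = 593.84 kPa


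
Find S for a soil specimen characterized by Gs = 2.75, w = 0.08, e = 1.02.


Result: 0.2157

Derivation:
Using S = Gs * w / e
S = 2.75 * 0.08 / 1.02
S = 0.2157


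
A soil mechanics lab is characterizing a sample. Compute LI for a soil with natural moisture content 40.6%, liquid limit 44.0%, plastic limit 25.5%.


Result: 0.816

Derivation:
First compute the plasticity index:
PI = LL - PL = 44.0 - 25.5 = 18.5
Then compute the liquidity index:
LI = (w - PL) / PI
LI = (40.6 - 25.5) / 18.5
LI = 0.816


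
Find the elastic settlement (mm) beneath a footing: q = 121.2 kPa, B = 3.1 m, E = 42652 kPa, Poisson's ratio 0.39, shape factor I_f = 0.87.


Result: 6.498 mm

Derivation:
Using Se = q * B * (1 - nu^2) * I_f / E
1 - nu^2 = 1 - 0.39^2 = 0.8479
Se = 121.2 * 3.1 * 0.8479 * 0.87 / 42652
Se = 0.006498 m
Convert to mm: Se = 0.006498 * 1000 = 6.498 mm


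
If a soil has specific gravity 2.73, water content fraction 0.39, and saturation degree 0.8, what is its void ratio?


Result: 1.3309

Derivation:
Using the relation e = Gs * w / S
e = 2.73 * 0.39 / 0.8
e = 1.3309


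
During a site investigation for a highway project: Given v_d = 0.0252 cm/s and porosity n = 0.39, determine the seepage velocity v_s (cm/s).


Using v_s = v_d / n
v_s = 0.0252 / 0.39
v_s = 0.06462 cm/s


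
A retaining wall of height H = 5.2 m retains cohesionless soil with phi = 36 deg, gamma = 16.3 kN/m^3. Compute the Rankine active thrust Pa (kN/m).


Result: 57.21 kN/m

Derivation:
Compute active earth pressure coefficient:
Ka = tan^2(45 - phi/2) = tan^2(27.0) = 0.259616
Compute active force:
Pa = 0.5 * Ka * gamma * H^2
Pa = 0.5 * 0.259616 * 16.3 * 5.2^2
Pa = 57.21 kN/m


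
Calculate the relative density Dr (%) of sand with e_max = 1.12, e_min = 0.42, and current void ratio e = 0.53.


Using Dr = (e_max - e) / (e_max - e_min) * 100
e_max - e = 1.12 - 0.53 = 0.59
e_max - e_min = 1.12 - 0.42 = 0.7
Dr = 0.59 / 0.7 * 100
Dr = 84.29 %


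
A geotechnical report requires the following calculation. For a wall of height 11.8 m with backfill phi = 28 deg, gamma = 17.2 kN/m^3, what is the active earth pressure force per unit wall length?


Compute active earth pressure coefficient:
Ka = tan^2(45 - phi/2) = tan^2(31.0) = 0.361033
Compute active force:
Pa = 0.5 * Ka * gamma * H^2
Pa = 0.5 * 0.361033 * 17.2 * 11.8^2
Pa = 432.32 kN/m


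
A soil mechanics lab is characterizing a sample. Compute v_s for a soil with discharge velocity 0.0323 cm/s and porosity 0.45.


Using v_s = v_d / n
v_s = 0.0323 / 0.45
v_s = 0.07178 cm/s


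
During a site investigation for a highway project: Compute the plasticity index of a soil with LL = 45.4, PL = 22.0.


Using PI = LL - PL
PI = 45.4 - 22.0
PI = 23.4


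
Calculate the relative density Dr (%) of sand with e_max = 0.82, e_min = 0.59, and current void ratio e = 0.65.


Result: 73.91 %

Derivation:
Using Dr = (e_max - e) / (e_max - e_min) * 100
e_max - e = 0.82 - 0.65 = 0.17
e_max - e_min = 0.82 - 0.59 = 0.23
Dr = 0.17 / 0.23 * 100
Dr = 73.91 %


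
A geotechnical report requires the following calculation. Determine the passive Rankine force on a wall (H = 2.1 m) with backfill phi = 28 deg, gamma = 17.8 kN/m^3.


Result: 108.71 kN/m

Derivation:
Compute passive earth pressure coefficient:
Kp = tan^2(45 + phi/2) = tan^2(59.0) = 2.769826
Compute passive force:
Pp = 0.5 * Kp * gamma * H^2
Pp = 0.5 * 2.769826 * 17.8 * 2.1^2
Pp = 108.71 kN/m


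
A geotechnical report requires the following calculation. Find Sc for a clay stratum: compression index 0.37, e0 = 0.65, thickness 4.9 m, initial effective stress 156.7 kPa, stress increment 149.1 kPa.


Using Sc = Cc * H / (1 + e0) * log10((sigma0 + delta_sigma) / sigma0)
Stress ratio = (156.7 + 149.1) / 156.7 = 1.9515
log10(1.9515) = 0.290368
Cc * H / (1 + e0) = 0.37 * 4.9 / (1 + 0.65) = 1.09879
Sc = 1.09879 * 0.290368
Sc = 0.3191 m


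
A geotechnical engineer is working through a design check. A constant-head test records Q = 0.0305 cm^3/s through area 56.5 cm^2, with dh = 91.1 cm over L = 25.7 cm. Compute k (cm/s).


Result: 0.000152 cm/s

Derivation:
Compute hydraulic gradient:
i = dh / L = 91.1 / 25.7 = 3.54475
Then apply Darcy's law:
k = Q / (A * i)
k = 0.0305 / (56.5 * 3.54475)
k = 0.0305 / 200.278
k = 0.000152 cm/s


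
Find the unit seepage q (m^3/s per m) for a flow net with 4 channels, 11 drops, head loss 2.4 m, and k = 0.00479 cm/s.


Result: 4.18e-05 m^3/s per m

Derivation:
Convert k to m/s for unit consistency with H:
k = 0.00479 cm/s = 0.00479 / 100 m/s = 4.79e-05 m/s
Using q = k * H * Nf / Nd
Nf / Nd = 4 / 11 = 0.3636
q = 4.79e-05 * 2.4 * 0.3636
q = 4.18e-05 m^3/s per m


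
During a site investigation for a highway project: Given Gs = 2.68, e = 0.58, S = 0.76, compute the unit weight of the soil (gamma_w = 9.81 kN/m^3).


Using gamma = gamma_w * (Gs + S*e) / (1 + e)
Numerator: Gs + S*e = 2.68 + 0.76*0.58 = 3.1208
Denominator: 1 + e = 1 + 0.58 = 1.58
gamma = 9.81 * 3.1208 / 1.58
gamma = 19.377 kN/m^3


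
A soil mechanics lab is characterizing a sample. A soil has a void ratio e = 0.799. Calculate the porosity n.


Using the relation n = e / (1 + e)
n = 0.799 / (1 + 0.799)
n = 0.799 / 1.799
n = 0.4441


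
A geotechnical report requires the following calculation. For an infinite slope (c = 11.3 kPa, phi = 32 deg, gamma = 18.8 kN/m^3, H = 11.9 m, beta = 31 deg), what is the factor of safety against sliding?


Using Fs = c / (gamma*H*sin(beta)*cos(beta)) + tan(phi)/tan(beta)
Cohesion contribution = 11.3 / (18.8*11.9*sin(31)*cos(31))
Cohesion contribution = 0.114411
Friction contribution = tan(32)/tan(31) = 1.03996
Fs = 0.114411 + 1.03996
Fs = 1.154


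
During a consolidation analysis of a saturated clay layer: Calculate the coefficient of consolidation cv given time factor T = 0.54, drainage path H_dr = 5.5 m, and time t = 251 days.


Using cv = T * H_dr^2 / t
H_dr^2 = 5.5^2 = 30.25
cv = 0.54 * 30.25 / 251
cv = 0.06508 m^2/day


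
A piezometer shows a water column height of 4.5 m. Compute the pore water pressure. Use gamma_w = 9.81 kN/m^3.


Using u = gamma_w * h_w
u = 9.81 * 4.5
u = 44.15 kPa


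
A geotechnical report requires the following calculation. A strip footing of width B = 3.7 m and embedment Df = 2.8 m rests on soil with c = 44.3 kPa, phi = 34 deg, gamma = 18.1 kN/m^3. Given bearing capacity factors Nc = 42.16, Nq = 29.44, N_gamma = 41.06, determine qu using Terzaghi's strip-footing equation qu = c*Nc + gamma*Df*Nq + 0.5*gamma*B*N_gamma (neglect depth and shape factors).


Compute qu = c*Nc + gamma*Df*Nq + 0.5*gamma*B*N_gamma
Term 1: 44.3 * 42.16 = 1867.688
Term 2: 18.1 * 2.8 * 29.44 = 1492.0192
Term 3: 0.5 * 18.1 * 3.7 * 41.06 = 1374.8941
qu = 1867.688 + 1492.0192 + 1374.8941
qu = 4734.6 kPa


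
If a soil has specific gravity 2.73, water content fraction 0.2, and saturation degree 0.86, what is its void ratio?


Using the relation e = Gs * w / S
e = 2.73 * 0.2 / 0.86
e = 0.6349


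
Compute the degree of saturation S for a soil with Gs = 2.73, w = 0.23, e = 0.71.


Using S = Gs * w / e
S = 2.73 * 0.23 / 0.71
S = 0.8844


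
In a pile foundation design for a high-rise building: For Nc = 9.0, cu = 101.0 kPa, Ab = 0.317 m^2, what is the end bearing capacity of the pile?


Using Qb = Nc * cu * Ab
Qb = 9.0 * 101.0 * 0.317
Qb = 288.15 kN


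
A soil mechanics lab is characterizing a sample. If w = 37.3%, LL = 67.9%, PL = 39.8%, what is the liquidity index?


Result: -0.089

Derivation:
First compute the plasticity index:
PI = LL - PL = 67.9 - 39.8 = 28.1
Then compute the liquidity index:
LI = (w - PL) / PI
LI = (37.3 - 39.8) / 28.1
LI = -0.089


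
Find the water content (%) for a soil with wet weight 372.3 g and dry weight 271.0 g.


Result: 37.38 %

Derivation:
Using w = (m_wet - m_dry) / m_dry * 100
m_wet - m_dry = 372.3 - 271.0 = 101.3 g
w = 101.3 / 271.0 * 100
w = 37.38 %


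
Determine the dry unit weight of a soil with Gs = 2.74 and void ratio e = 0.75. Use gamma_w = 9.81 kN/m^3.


Using gamma_d = Gs * gamma_w / (1 + e)
gamma_d = 2.74 * 9.81 / (1 + 0.75)
gamma_d = 2.74 * 9.81 / 1.75
gamma_d = 15.36 kN/m^3


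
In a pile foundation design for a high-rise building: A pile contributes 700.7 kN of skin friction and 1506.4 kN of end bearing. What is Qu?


Using Qu = Qf + Qb
Qu = 700.7 + 1506.4
Qu = 2207.1 kN


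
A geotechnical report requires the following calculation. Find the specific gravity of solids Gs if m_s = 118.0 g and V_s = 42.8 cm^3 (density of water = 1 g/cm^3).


Using Gs = m_s / (V_s * rho_w)
Since rho_w = 1 g/cm^3:
Gs = 118.0 / 42.8
Gs = 2.757


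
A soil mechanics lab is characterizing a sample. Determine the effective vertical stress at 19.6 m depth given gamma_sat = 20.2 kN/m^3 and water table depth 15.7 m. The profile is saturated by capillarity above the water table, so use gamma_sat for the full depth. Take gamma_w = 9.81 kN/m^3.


Total stress = gamma_sat * depth
sigma = 20.2 * 19.6 = 395.92 kPa
Pore water pressure u = gamma_w * (depth - d_wt)
u = 9.81 * (19.6 - 15.7) = 38.259 kPa
Effective stress = sigma - u
sigma' = 395.92 - 38.259 = 357.66 kPa


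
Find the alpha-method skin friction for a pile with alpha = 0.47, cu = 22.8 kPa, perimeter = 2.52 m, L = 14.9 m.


Result: 402.36 kN

Derivation:
Using Qs = alpha * cu * perimeter * L
Qs = 0.47 * 22.8 * 2.52 * 14.9
Qs = 402.36 kN


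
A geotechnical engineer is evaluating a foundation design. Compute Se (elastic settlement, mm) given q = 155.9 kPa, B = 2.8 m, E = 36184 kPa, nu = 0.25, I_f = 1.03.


Using Se = q * B * (1 - nu^2) * I_f / E
1 - nu^2 = 1 - 0.25^2 = 0.9375
Se = 155.9 * 2.8 * 0.9375 * 1.03 / 36184
Se = 0.011649 m
Convert to mm: Se = 0.011649 * 1000 = 11.649 mm


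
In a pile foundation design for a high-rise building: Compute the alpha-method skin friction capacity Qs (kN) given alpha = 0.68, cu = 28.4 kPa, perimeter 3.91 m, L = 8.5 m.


Using Qs = alpha * cu * perimeter * L
Qs = 0.68 * 28.4 * 3.91 * 8.5
Qs = 641.83 kN


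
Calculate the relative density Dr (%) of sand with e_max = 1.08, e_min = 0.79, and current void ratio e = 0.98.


Using Dr = (e_max - e) / (e_max - e_min) * 100
e_max - e = 1.08 - 0.98 = 0.1
e_max - e_min = 1.08 - 0.79 = 0.29
Dr = 0.1 / 0.29 * 100
Dr = 34.48 %


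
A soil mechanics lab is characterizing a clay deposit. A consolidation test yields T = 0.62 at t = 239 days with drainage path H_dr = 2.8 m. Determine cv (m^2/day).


Using cv = T * H_dr^2 / t
H_dr^2 = 2.8^2 = 7.84
cv = 0.62 * 7.84 / 239
cv = 0.02034 m^2/day


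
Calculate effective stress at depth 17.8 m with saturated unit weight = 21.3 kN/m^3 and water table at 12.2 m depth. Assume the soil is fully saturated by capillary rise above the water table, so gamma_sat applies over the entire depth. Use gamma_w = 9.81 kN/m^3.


Total stress = gamma_sat * depth
sigma = 21.3 * 17.8 = 379.14 kPa
Pore water pressure u = gamma_w * (depth - d_wt)
u = 9.81 * (17.8 - 12.2) = 54.936 kPa
Effective stress = sigma - u
sigma' = 379.14 - 54.936 = 324.2 kPa


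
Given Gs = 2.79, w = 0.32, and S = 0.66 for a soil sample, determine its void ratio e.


Using the relation e = Gs * w / S
e = 2.79 * 0.32 / 0.66
e = 1.3527


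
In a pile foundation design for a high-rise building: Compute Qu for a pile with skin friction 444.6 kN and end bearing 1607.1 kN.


Using Qu = Qf + Qb
Qu = 444.6 + 1607.1
Qu = 2051.7 kN


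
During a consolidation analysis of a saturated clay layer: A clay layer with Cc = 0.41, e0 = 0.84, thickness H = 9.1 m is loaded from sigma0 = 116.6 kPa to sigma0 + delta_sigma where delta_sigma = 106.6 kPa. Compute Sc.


Result: 0.5718 m

Derivation:
Using Sc = Cc * H / (1 + e0) * log10((sigma0 + delta_sigma) / sigma0)
Stress ratio = (116.6 + 106.6) / 116.6 = 1.91424
log10(1.91424) = 0.281996
Cc * H / (1 + e0) = 0.41 * 9.1 / (1 + 0.84) = 2.02772
Sc = 2.02772 * 0.281996
Sc = 0.5718 m


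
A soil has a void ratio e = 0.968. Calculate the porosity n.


Using the relation n = e / (1 + e)
n = 0.968 / (1 + 0.968)
n = 0.968 / 1.968
n = 0.4919


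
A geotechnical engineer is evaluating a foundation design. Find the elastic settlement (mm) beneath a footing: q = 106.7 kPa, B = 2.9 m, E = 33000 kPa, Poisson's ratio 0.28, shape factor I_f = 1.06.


Using Se = q * B * (1 - nu^2) * I_f / E
1 - nu^2 = 1 - 0.28^2 = 0.9216
Se = 106.7 * 2.9 * 0.9216 * 1.06 / 33000
Se = 0.009160 m
Convert to mm: Se = 0.009160 * 1000 = 9.16 mm


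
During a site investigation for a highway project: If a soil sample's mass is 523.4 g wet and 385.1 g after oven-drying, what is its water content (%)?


Using w = (m_wet - m_dry) / m_dry * 100
m_wet - m_dry = 523.4 - 385.1 = 138.3 g
w = 138.3 / 385.1 * 100
w = 35.91 %


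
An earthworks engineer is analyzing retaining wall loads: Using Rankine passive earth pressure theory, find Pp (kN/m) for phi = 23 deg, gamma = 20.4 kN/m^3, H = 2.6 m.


Compute passive earth pressure coefficient:
Kp = tan^2(45 + phi/2) = tan^2(56.5) = 2.282623
Compute passive force:
Pp = 0.5 * Kp * gamma * H^2
Pp = 0.5 * 2.282623 * 20.4 * 2.6^2
Pp = 157.39 kN/m


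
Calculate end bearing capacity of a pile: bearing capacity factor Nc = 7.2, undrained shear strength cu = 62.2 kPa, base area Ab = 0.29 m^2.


Using Qb = Nc * cu * Ab
Qb = 7.2 * 62.2 * 0.29
Qb = 129.87 kN


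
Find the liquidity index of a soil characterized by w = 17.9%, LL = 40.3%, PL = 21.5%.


Result: -0.191

Derivation:
First compute the plasticity index:
PI = LL - PL = 40.3 - 21.5 = 18.8
Then compute the liquidity index:
LI = (w - PL) / PI
LI = (17.9 - 21.5) / 18.8
LI = -0.191


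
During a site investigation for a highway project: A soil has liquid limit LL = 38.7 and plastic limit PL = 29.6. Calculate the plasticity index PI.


Result: 9.1

Derivation:
Using PI = LL - PL
PI = 38.7 - 29.6
PI = 9.1


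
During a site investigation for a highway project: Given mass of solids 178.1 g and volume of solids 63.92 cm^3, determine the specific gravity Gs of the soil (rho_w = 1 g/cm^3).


Using Gs = m_s / (V_s * rho_w)
Since rho_w = 1 g/cm^3:
Gs = 178.1 / 63.92
Gs = 2.786


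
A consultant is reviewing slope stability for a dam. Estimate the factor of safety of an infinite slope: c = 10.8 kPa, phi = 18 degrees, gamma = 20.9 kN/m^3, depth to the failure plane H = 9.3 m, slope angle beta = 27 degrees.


Result: 0.775

Derivation:
Using Fs = c / (gamma*H*sin(beta)*cos(beta)) + tan(phi)/tan(beta)
Cohesion contribution = 10.8 / (20.9*9.3*sin(27)*cos(27))
Cohesion contribution = 0.137362
Friction contribution = tan(18)/tan(27) = 0.637691
Fs = 0.137362 + 0.637691
Fs = 0.775


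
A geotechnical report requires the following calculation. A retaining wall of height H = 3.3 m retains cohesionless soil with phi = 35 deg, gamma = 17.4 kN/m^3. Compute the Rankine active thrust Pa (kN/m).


Result: 25.67 kN/m

Derivation:
Compute active earth pressure coefficient:
Ka = tan^2(45 - phi/2) = tan^2(27.5) = 0.27099
Compute active force:
Pa = 0.5 * Ka * gamma * H^2
Pa = 0.5 * 0.27099 * 17.4 * 3.3^2
Pa = 25.67 kN/m


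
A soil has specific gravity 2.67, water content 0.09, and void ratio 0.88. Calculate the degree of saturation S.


Using S = Gs * w / e
S = 2.67 * 0.09 / 0.88
S = 0.2731


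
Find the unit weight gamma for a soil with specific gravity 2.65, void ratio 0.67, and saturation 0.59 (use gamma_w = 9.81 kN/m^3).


Using gamma = gamma_w * (Gs + S*e) / (1 + e)
Numerator: Gs + S*e = 2.65 + 0.59*0.67 = 3.0453
Denominator: 1 + e = 1 + 0.67 = 1.67
gamma = 9.81 * 3.0453 / 1.67
gamma = 17.889 kN/m^3


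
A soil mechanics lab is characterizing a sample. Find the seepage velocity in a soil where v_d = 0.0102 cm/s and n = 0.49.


Using v_s = v_d / n
v_s = 0.0102 / 0.49
v_s = 0.02082 cm/s


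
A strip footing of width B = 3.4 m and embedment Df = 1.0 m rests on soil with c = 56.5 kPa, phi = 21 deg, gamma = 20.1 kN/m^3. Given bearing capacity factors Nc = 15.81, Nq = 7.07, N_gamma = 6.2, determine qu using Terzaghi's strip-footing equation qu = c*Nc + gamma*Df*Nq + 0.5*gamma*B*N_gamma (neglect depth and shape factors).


Compute qu = c*Nc + gamma*Df*Nq + 0.5*gamma*B*N_gamma
Term 1: 56.5 * 15.81 = 893.265
Term 2: 20.1 * 1.0 * 7.07 = 142.107
Term 3: 0.5 * 20.1 * 3.4 * 6.2 = 211.854
qu = 893.265 + 142.107 + 211.854
qu = 1247.23 kPa


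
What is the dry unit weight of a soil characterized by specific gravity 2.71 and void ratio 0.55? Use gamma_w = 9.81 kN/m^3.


Result: 17.152 kN/m^3

Derivation:
Using gamma_d = Gs * gamma_w / (1 + e)
gamma_d = 2.71 * 9.81 / (1 + 0.55)
gamma_d = 2.71 * 9.81 / 1.55
gamma_d = 17.152 kN/m^3


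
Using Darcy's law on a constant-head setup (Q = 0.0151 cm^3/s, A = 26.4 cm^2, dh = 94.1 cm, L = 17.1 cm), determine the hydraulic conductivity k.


Result: 0.000104 cm/s

Derivation:
Compute hydraulic gradient:
i = dh / L = 94.1 / 17.1 = 5.50292
Then apply Darcy's law:
k = Q / (A * i)
k = 0.0151 / (26.4 * 5.50292)
k = 0.0151 / 145.277
k = 0.000104 cm/s


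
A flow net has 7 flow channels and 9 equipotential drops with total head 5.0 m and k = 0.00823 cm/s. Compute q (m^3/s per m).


Convert k to m/s for unit consistency with H:
k = 0.00823 cm/s = 0.00823 / 100 m/s = 8.23e-05 m/s
Using q = k * H * Nf / Nd
Nf / Nd = 7 / 9 = 0.7778
q = 8.23e-05 * 5.0 * 0.7778
q = 0.0003201 m^3/s per m


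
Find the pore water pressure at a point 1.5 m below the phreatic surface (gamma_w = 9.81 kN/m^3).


Result: 14.71 kPa

Derivation:
Using u = gamma_w * h_w
u = 9.81 * 1.5
u = 14.71 kPa


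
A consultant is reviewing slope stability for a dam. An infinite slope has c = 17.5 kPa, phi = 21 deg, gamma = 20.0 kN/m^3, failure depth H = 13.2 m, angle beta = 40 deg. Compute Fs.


Using Fs = c / (gamma*H*sin(beta)*cos(beta)) + tan(phi)/tan(beta)
Cohesion contribution = 17.5 / (20.0*13.2*sin(40)*cos(40))
Cohesion contribution = 0.134621
Friction contribution = tan(21)/tan(40) = 0.457471
Fs = 0.134621 + 0.457471
Fs = 0.592


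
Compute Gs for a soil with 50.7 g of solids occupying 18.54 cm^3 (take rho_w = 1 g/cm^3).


Result: 2.735

Derivation:
Using Gs = m_s / (V_s * rho_w)
Since rho_w = 1 g/cm^3:
Gs = 50.7 / 18.54
Gs = 2.735


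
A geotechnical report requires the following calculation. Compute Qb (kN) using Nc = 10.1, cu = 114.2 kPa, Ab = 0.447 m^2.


Using Qb = Nc * cu * Ab
Qb = 10.1 * 114.2 * 0.447
Qb = 515.58 kN


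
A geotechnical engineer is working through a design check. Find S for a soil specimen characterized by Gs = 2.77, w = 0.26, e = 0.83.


Using S = Gs * w / e
S = 2.77 * 0.26 / 0.83
S = 0.8677


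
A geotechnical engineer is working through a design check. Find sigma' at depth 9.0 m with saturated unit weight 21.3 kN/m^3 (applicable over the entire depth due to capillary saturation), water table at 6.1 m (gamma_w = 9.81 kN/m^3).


Total stress = gamma_sat * depth
sigma = 21.3 * 9.0 = 191.7 kPa
Pore water pressure u = gamma_w * (depth - d_wt)
u = 9.81 * (9.0 - 6.1) = 28.449 kPa
Effective stress = sigma - u
sigma' = 191.7 - 28.449 = 163.25 kPa


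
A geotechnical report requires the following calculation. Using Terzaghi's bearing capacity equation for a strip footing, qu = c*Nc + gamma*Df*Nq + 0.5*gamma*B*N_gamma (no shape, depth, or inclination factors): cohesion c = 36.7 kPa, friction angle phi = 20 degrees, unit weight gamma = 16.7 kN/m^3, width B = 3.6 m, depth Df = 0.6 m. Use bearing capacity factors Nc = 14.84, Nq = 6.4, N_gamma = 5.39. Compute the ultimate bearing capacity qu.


Result: 770.78 kPa

Derivation:
Compute qu = c*Nc + gamma*Df*Nq + 0.5*gamma*B*N_gamma
Term 1: 36.7 * 14.84 = 544.628
Term 2: 16.7 * 0.6 * 6.4 = 64.128
Term 3: 0.5 * 16.7 * 3.6 * 5.39 = 162.0234
qu = 544.628 + 64.128 + 162.0234
qu = 770.78 kPa


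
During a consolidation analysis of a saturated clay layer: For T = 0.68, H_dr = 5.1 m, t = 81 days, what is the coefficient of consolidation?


Using cv = T * H_dr^2 / t
H_dr^2 = 5.1^2 = 26.01
cv = 0.68 * 26.01 / 81
cv = 0.21836 m^2/day


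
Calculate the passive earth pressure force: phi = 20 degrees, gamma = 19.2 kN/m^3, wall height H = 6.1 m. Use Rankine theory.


Result: 728.58 kN/m

Derivation:
Compute passive earth pressure coefficient:
Kp = tan^2(45 + phi/2) = tan^2(55.0) = 2.039607
Compute passive force:
Pp = 0.5 * Kp * gamma * H^2
Pp = 0.5 * 2.039607 * 19.2 * 6.1^2
Pp = 728.58 kN/m


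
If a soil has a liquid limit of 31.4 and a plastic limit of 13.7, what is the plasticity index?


Result: 17.7

Derivation:
Using PI = LL - PL
PI = 31.4 - 13.7
PI = 17.7


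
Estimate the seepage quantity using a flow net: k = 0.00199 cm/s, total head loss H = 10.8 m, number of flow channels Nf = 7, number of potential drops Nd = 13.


Result: 0.0001157 m^3/s per m

Derivation:
Convert k to m/s for unit consistency with H:
k = 0.00199 cm/s = 0.00199 / 100 m/s = 1.99e-05 m/s
Using q = k * H * Nf / Nd
Nf / Nd = 7 / 13 = 0.5385
q = 1.99e-05 * 10.8 * 0.5385
q = 0.0001157 m^3/s per m


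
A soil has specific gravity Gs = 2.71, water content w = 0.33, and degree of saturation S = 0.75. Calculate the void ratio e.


Using the relation e = Gs * w / S
e = 2.71 * 0.33 / 0.75
e = 1.1924


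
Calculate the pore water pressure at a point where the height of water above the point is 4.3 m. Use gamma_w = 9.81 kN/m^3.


Result: 42.18 kPa

Derivation:
Using u = gamma_w * h_w
u = 9.81 * 4.3
u = 42.18 kPa


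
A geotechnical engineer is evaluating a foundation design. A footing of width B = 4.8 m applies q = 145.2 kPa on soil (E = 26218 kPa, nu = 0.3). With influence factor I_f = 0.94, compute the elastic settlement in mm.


Using Se = q * B * (1 - nu^2) * I_f / E
1 - nu^2 = 1 - 0.3^2 = 0.91
Se = 145.2 * 4.8 * 0.91 * 0.94 / 26218
Se = 0.022739 m
Convert to mm: Se = 0.022739 * 1000 = 22.739 mm


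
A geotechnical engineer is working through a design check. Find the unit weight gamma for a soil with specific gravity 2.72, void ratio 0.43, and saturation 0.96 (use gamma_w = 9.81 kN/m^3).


Result: 21.491 kN/m^3

Derivation:
Using gamma = gamma_w * (Gs + S*e) / (1 + e)
Numerator: Gs + S*e = 2.72 + 0.96*0.43 = 3.1328
Denominator: 1 + e = 1 + 0.43 = 1.43
gamma = 9.81 * 3.1328 / 1.43
gamma = 21.491 kN/m^3


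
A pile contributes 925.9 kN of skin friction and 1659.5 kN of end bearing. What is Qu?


Result: 2585.4 kN

Derivation:
Using Qu = Qf + Qb
Qu = 925.9 + 1659.5
Qu = 2585.4 kN


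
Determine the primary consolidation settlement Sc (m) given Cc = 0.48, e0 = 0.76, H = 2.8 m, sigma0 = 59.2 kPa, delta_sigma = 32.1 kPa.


Result: 0.1437 m

Derivation:
Using Sc = Cc * H / (1 + e0) * log10((sigma0 + delta_sigma) / sigma0)
Stress ratio = (59.2 + 32.1) / 59.2 = 1.54223
log10(1.54223) = 0.188149
Cc * H / (1 + e0) = 0.48 * 2.8 / (1 + 0.76) = 0.763636
Sc = 0.763636 * 0.188149
Sc = 0.1437 m


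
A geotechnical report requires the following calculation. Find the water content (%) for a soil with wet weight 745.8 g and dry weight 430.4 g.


Result: 73.28 %

Derivation:
Using w = (m_wet - m_dry) / m_dry * 100
m_wet - m_dry = 745.8 - 430.4 = 315.4 g
w = 315.4 / 430.4 * 100
w = 73.28 %


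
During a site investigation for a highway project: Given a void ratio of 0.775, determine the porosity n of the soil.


Using the relation n = e / (1 + e)
n = 0.775 / (1 + 0.775)
n = 0.775 / 1.775
n = 0.4366


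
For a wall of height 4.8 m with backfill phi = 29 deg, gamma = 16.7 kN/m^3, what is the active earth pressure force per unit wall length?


Result: 66.75 kN/m

Derivation:
Compute active earth pressure coefficient:
Ka = tan^2(45 - phi/2) = tan^2(30.5) = 0.346974
Compute active force:
Pa = 0.5 * Ka * gamma * H^2
Pa = 0.5 * 0.346974 * 16.7 * 4.8^2
Pa = 66.75 kN/m


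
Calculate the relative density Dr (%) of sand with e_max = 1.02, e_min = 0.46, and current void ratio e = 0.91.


Result: 19.64 %

Derivation:
Using Dr = (e_max - e) / (e_max - e_min) * 100
e_max - e = 1.02 - 0.91 = 0.11
e_max - e_min = 1.02 - 0.46 = 0.56
Dr = 0.11 / 0.56 * 100
Dr = 19.64 %


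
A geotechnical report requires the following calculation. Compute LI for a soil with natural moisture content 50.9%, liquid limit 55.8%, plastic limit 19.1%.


Result: 0.866

Derivation:
First compute the plasticity index:
PI = LL - PL = 55.8 - 19.1 = 36.7
Then compute the liquidity index:
LI = (w - PL) / PI
LI = (50.9 - 19.1) / 36.7
LI = 0.866


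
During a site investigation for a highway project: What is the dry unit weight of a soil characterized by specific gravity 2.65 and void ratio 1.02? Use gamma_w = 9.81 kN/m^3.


Using gamma_d = Gs * gamma_w / (1 + e)
gamma_d = 2.65 * 9.81 / (1 + 1.02)
gamma_d = 2.65 * 9.81 / 2.02
gamma_d = 12.87 kN/m^3


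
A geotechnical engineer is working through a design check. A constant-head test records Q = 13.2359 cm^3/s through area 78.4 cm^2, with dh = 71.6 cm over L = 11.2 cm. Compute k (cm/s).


Compute hydraulic gradient:
i = dh / L = 71.6 / 11.2 = 6.39286
Then apply Darcy's law:
k = Q / (A * i)
k = 13.2359 / (78.4 * 6.39286)
k = 13.2359 / 501.2
k = 0.026408 cm/s


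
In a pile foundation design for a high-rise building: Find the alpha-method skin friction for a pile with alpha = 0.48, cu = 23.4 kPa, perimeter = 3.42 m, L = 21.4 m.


Using Qs = alpha * cu * perimeter * L
Qs = 0.48 * 23.4 * 3.42 * 21.4
Qs = 822.05 kN


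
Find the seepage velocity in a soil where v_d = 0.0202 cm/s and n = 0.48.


Using v_s = v_d / n
v_s = 0.0202 / 0.48
v_s = 0.04208 cm/s


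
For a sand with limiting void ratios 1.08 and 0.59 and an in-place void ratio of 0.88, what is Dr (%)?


Using Dr = (e_max - e) / (e_max - e_min) * 100
e_max - e = 1.08 - 0.88 = 0.2
e_max - e_min = 1.08 - 0.59 = 0.49
Dr = 0.2 / 0.49 * 100
Dr = 40.82 %


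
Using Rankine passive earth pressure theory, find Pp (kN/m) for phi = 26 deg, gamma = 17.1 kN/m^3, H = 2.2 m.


Result: 105.98 kN/m

Derivation:
Compute passive earth pressure coefficient:
Kp = tan^2(45 + phi/2) = tan^2(58.0) = 2.561071
Compute passive force:
Pp = 0.5 * Kp * gamma * H^2
Pp = 0.5 * 2.561071 * 17.1 * 2.2^2
Pp = 105.98 kN/m


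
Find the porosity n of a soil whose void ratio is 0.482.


Using the relation n = e / (1 + e)
n = 0.482 / (1 + 0.482)
n = 0.482 / 1.482
n = 0.3252


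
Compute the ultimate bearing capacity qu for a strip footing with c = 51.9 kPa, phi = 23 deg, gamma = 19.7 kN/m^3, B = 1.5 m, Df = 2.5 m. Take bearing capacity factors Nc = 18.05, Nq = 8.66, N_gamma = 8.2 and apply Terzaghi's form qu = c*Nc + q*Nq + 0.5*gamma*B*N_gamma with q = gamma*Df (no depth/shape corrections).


Compute qu = c*Nc + gamma*Df*Nq + 0.5*gamma*B*N_gamma
Term 1: 51.9 * 18.05 = 936.795
Term 2: 19.7 * 2.5 * 8.66 = 426.505
Term 3: 0.5 * 19.7 * 1.5 * 8.2 = 121.155
qu = 936.795 + 426.505 + 121.155
qu = 1484.46 kPa


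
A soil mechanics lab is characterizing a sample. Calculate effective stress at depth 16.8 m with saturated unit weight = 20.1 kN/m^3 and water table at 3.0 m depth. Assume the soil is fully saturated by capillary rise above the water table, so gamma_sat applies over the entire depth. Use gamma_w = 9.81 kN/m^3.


Result: 202.3 kPa

Derivation:
Total stress = gamma_sat * depth
sigma = 20.1 * 16.8 = 337.68 kPa
Pore water pressure u = gamma_w * (depth - d_wt)
u = 9.81 * (16.8 - 3.0) = 135.378 kPa
Effective stress = sigma - u
sigma' = 337.68 - 135.378 = 202.3 kPa
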